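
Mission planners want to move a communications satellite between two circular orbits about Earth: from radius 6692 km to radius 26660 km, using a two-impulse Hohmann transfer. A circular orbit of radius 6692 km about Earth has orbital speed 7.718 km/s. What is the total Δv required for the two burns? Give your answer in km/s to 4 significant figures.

Δv = 3.458 km/s

From the circular-orbit relation v² = μ/r at r = 6692 km: μ = v²r = (7.718)² × 6692 = 3.98626×10^5 km³/s².
The Hohmann ellipse has a_t = (r₁ + r₂)/2 = 16676 km.
Circular speed at r₁: v₁ = √(μ/r₁) = √(3.98626×10^5/6692) = 7.718 km/s.
On the transfer ellipse at r₁, vis-viva gives v_p = √[μ(2/r₁ − 1/a_t)] = 9.759 km/s.
First burn Δv₁ = |v_p − v₁| = 2.041 km/s.
At r₂, v₂ = √(μ/r₂) = 3.867 km/s.
Transfer-orbit speed at r₂: v_a = √[μ(2/r₂ − 1/a_t)] = 2.450 km/s.
Second burn Δv₂ = |v₂ − v_a| = 1.417 km/s.
Δv = Δv₁ + Δv₂ = 2.041 + 1.417 = 3.458 km/s.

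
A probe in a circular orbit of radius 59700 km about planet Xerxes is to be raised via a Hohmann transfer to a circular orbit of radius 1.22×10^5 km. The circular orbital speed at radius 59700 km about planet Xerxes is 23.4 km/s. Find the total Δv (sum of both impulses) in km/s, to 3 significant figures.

From the circular-orbit relation v² = μ/r at r = 59700 km: μ = v²r = (23.4)² × 59700 = 3.26893×10^7 km³/s².
Semi-major axis of the transfer orbit: a_t = (59700 + 1.220×10^5)/2 = 90850 km.
At r₁ the circular-orbit speed is v₁ = √(μ/r₁) = 23.400 km/s.
On the transfer ellipse at r₁, vis-viva gives v_p = √[μ(2/r₁ − 1/a_t)] = 27.116 km/s.
First burn Δv₁ = |v_p − v₁| = 3.716 km/s.
At r₂, v₂ = √(μ/r₂) = 16.37 km/s.
Transfer-orbit speed at r₂: v_a = √[μ(2/r₂ − 1/a_t)] = 13.27 km/s.
Second burn Δv₂ = |v₂ − v_a| = 3.100 km/s.
Total Δv = Δv₁ + Δv₂ = 6.816 km/s.

Δv = 6.82 km/s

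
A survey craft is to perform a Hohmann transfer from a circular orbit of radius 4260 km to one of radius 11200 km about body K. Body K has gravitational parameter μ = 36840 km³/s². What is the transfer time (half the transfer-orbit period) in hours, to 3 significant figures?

Semi-major axis of the transfer orbit: a_t = (4260 + 11200)/2 = 7730 km.
By Kepler's third law the transfer-orbit period is T = 2π√(a_t³/μ), so t = T/2 = 11120 s.
Converting: 11120 s ÷ 3600 s/hour = 3.09 hours.

t = 3.09 hours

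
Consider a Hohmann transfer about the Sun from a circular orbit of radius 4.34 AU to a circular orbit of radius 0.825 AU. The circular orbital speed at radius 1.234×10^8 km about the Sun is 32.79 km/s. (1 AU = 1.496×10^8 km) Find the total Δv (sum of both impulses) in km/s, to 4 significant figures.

From the circular-orbit relation v² = μ/r at r = 1.234×10^8 km: μ = v²r = (32.79)² × 1.234×10^8 = 1.32678×10^11 km³/s².
In km: r₁ = 4.34 × 1.496×10^8 = 6.49264×10^8 km; r₂ = 0.825 × 1.496×10^8 = 1.2342×10^8 km.
Semi-major axis of the transfer orbit: a_t = (6.49264×10^8 + 1.2342×10^8)/2 = 3.86342×10^8 km.
At r₁ the circular-orbit speed is v₁ = √(μ/r₁) = 14.295 km/s.
On the transfer ellipse at r₁, vis-viva gives v_a = √[μ(2/r₁ − 1/a_t)] = 8.0797 km/s.
First burn Δv₁ = |v_a − v₁| = 6.215 km/s.
Circular speed at r₂: v₂ = √(μ/r₂) = 32.787 km/s.
Transfer-orbit speed at r₂: v_p = √[μ(2/r₂ − 1/a_t)] = 42.504 km/s.
Second burn Δv₂ = |v₂ − v_p| = 9.717 km/s.
Total Δv = Δv₁ + Δv₂ = 15.93 km/s.

Δv = 15.93 km/s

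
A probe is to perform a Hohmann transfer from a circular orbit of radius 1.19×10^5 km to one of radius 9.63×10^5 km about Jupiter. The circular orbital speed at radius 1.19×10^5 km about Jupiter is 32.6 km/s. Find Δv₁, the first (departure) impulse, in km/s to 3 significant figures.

Δv₁ = 10.9 km/s

From the circular-orbit relation v² = μ/r at r = 1.19×10^5 km: μ = v²r = (32.6)² × 1.19×10^5 = 1.26468×10^8 km³/s².
The Hohmann ellipse has a_t = (r₁ + r₂)/2 = 5.410×10^5 km.
On the circular orbit at r = 1.190×10^5 km, v_c = √(μ/r) = 32.60 km/s.
Vis-viva on the transfer ellipse at r = 1.190×10^5 km gives v_t = √[μ(2/r − 1/a_t)] = 43.49 km/s.
Δv₁ = |v_t − v_c| = |43.49 − 32.60| = 10.89 km/s.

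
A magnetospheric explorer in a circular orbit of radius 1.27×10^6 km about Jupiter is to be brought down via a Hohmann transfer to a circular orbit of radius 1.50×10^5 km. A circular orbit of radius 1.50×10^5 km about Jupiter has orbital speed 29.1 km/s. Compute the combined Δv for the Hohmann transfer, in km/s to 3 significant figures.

From the circular-orbit relation v² = μ/r at r = 1.50×10^5 km: μ = v²r = (29.1)² × 1.50×10^5 = 1.27022×10^8 km³/s².
Transfer-ellipse semi-major axis a_t = (r₁ + r₂)/2 = (1.270×10^6 + 1.500×10^5)/2 = 7.100×10^5 km.
At r₁ the circular-orbit speed is v₁ = √(μ/r₁) = 10.001 km/s.
Transfer-orbit speed at r₁ (vis-viva): v_a = √[μ(2/r₁ − 1/a_t)] = 4.5968 km/s.
First burn Δv₁ = |v_a − v₁| = 5.404 km/s.
At r₂, v₂ = √(μ/r₂) = 29.100 km/s.
Transfer-orbit speed at r₂: v_p = √[μ(2/r₂ − 1/a_t)] = 38.919 km/s.
Second burn Δv₂ = |v₂ − v_p| = 9.819 km/s.
Total Δv = Δv₁ + Δv₂ = 15.22 km/s.

Δv = 15.2 km/s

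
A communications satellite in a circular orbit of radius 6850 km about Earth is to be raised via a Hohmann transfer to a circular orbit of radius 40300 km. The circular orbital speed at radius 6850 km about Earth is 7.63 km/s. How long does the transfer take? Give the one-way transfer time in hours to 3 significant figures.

t = 5.00 hours

From the circular-orbit relation v² = μ/r at r = 6850 km: μ = v²r = (7.63)² × 6850 = 3.98786×10^5 km³/s².
The Hohmann ellipse has a_t = (r₁ + r₂)/2 = 23575 km.
Half the transfer-orbit period gives t = π√(a_t³/μ) = 18010 s.
Converting: 18010 s ÷ 3600 s/hour = 5.00 hours.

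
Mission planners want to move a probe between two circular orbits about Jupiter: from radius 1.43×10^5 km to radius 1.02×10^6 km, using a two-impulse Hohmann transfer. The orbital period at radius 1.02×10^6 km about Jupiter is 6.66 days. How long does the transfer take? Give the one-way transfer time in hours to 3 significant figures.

From Kepler's third law T² = 4π²r³/μ at r = 1.02×10^6 km, T = 6.66 days = 6.66 × 86400 s = 5.75424×10^5 s: μ = 4π²r³/T² = 1.26527×10^8 km³/s².
The Hohmann ellipse has a_t = (r₁ + r₂)/2 = 5.815×10^5 km.
Half the transfer-orbit period gives t = π√(a_t³/μ) = 1.238×10^5 s.
Converting: 1.238×10^5 s ÷ 3600 s/hour = 34.4 hours.

t = 34.4 hours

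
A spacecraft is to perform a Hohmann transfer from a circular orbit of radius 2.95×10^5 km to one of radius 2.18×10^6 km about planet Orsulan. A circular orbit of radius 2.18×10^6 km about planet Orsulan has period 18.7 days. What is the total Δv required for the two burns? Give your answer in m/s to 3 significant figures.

From Kepler's third law T² = 4π²r³/μ at r = 2.18×10^6 km, T = 18.7 days = 18.7 × 86400 s = 1.61568×10^6 s: μ = 4π²r³/T² = 1.56682×10^8 km³/s².
Transfer-ellipse semi-major axis a_t = (r₁ + r₂)/2 = (2.950×10^5 + 2.180×10^6)/2 = 1.2375×10^6 km.
Circular speed at r₁: v₁ = √(μ/r₁) = √(1.56682×10^8/2.950×10^5) = 23.046 km/s.
Transfer-orbit speed at r₁ (v² = μ(2/r − 1/a)): v_p = √[μ(2/r₁ − 1/a_t)] = 30.588 km/s.
First burn Δv₁ = |v_p − v₁| = 7.542 km/s.
At r₂, v₂ = √(μ/r₂) = 8.478 km/s.
Transfer-orbit speed at r₂: v_a = √[μ(2/r₂ − 1/a_t)] = 4.139 km/s.
Second burn Δv₂ = |v₂ − v_a| = 4.339 km/s.
Total Δv = Δv₁ + Δv₂ = 11.88 km/s.

Δv = 11900 m/s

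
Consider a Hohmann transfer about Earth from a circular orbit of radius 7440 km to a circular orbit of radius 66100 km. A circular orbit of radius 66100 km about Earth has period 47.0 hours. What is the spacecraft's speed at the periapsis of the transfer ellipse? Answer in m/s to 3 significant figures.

v = 9810 m/s

From Kepler's third law T² = 4π²r³/μ at r = 66100 km, T = 47.0 hours = 47.0 × 3600 s = 1.692×10^5 s: μ = 4π²r³/T² = 3.98257×10^5 km³/s².
Semi-major axis of the transfer orbit: a_t = (7440 + 66100)/2 = 36770 km.
At periapsis, r = 7440 km.
Vis-viva: v = √[μ(2/r − 1/a_t)] = √[3.98257×10^5 × (2/7440 − 1/36770)] = 9.810 km/s.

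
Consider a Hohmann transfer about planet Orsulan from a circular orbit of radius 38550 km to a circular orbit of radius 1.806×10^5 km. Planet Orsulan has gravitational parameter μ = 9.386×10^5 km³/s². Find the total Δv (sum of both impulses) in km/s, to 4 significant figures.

Δv = 2.328 km/s

The Hohmann ellipse has a_t = (r₁ + r₂)/2 = 1.09575×10^5 km.
At r₁ the circular-orbit speed is v₁ = √(μ/r₁) = 4.934329 km/s.
Transfer-orbit speed at r₁ (vis-viva): v_p = √[μ(2/r₁ − 1/a_t)] = 6.334775 km/s.
First burn Δv₁ = |v_p − v₁| = 1.4004 km/s.
At r₂, v₂ = √(μ/r₂) = 2.27972 km/s.
Transfer-orbit speed at r₂: v_a = √[μ(2/r₂ − 1/a_t)] = 1.35219 km/s.
Second burn Δv₂ = |v₂ − v_a| = 0.92753 km/s.
Total Δv = Δv₁ + Δv₂ = 2.328 km/s.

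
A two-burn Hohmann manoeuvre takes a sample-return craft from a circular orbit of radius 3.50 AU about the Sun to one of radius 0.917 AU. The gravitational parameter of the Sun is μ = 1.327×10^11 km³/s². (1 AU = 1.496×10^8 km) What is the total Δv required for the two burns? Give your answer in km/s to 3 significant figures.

Δv = 13.7 km/s

In km: r₁ = 3.50 × 1.496×10^8 = 5.236×10^8 km; r₂ = 0.917 × 1.496×10^8 = 1.371832×10^8 km.
Transfer-ellipse semi-major axis a_t = (r₁ + r₂)/2 = (5.236×10^8 + 1.371832×10^8)/2 = 3.303916×10^8 km.
At r₁ the circular-orbit speed is v₁ = √(μ/r₁) = 15.920 km/s.
Transfer-orbit speed at r₁ (v² = μ(2/r − 1/a)): v_a = √[μ(2/r₁ − 1/a_t)] = 10.258 km/s.
First burn Δv₁ = |v_a − v₁| = 5.662 km/s.
Circular speed at r₂: v₂ = √(μ/r₂) = 31.1018 km/s.
Transfer-orbit speed at r₂: v_p = √[μ(2/r₂ − 1/a_t)] = 39.1535 km/s.
Second burn Δv₂ = |v₂ − v_p| = 8.052 km/s.
Δv = Δv₁ + Δv₂ = 5.662 + 8.052 = 13.71 km/s.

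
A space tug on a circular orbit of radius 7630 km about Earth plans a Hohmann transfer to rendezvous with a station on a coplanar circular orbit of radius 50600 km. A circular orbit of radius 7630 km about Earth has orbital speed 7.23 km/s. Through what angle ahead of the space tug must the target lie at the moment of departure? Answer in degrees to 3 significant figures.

From the circular-orbit relation v² = μ/r at r = 7630 km: μ = v²r = (7.23)² × 7630 = 3.98842×10^5 km³/s².
The Hohmann ellipse has a_t = (r₁ + r₂)/2 = 29115 km.
The half-period of the transfer ellipse is t = π√(a_t³/μ) = 24713 s.
Target angular speed ω₂ = √(μ/r₂³) = 5.5485×10^-5 rad/s.
Angle swept by the target during transfer: ω₂·t = 1.3712 rad = 78.56°.
The space tug traverses 180° on the transfer ellipse, so the target must lead by 180° − 78.56° = 101°.

φ = 101°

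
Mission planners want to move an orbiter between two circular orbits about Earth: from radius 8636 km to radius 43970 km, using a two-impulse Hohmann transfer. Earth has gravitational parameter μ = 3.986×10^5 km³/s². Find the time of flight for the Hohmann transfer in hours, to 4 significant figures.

t = 5.896 hours

Semi-major axis of the transfer orbit: a_t = (8636 + 43970)/2 = 26303 km.
By Kepler's third law the transfer-orbit period is T = 2π√(a_t³/μ), so t = T/2 = 21227 s.
Converting: 21227 s ÷ 3600 s/hour = 5.896 hours.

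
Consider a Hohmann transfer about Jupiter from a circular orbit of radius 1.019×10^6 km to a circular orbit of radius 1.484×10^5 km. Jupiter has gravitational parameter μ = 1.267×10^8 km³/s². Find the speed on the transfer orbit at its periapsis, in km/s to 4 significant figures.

v = 38.61 km/s

The Hohmann ellipse has a_t = (r₁ + r₂)/2 = 5.837×10^5 km.
The periapsis of the transfer ellipse is at r = 1.484×10^5 km.
Applying v² = μ(2/r − 1/a_t): v = 38.61 km/s.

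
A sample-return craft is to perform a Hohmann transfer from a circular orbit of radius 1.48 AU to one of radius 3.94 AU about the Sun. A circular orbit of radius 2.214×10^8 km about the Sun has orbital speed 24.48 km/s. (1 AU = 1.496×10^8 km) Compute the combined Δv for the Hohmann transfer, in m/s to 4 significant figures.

Δv = 8953 m/s

From the circular-orbit relation v² = μ/r at r = 2.214×10^8 km: μ = v²r = (24.48)² × 2.214×10^8 = 1.32678×10^11 km³/s².
In km: r₁ = 1.48 × 1.496×10^8 = 2.21408×10^8 km; r₂ = 3.94 × 1.496×10^8 = 5.89424×10^8 km.
Transfer-ellipse semi-major axis a_t = (r₁ + r₂)/2 = (2.21408×10^8 + 5.89424×10^8)/2 = 4.05416×10^8 km.
Circular speed at r₁: v₁ = √(μ/r₁) = √(1.32678×10^11/2.21408×10^8) = 24.480 km/s.
Transfer-orbit speed at r₁ (v² = μ(2/r − 1/a)): v_p = √[μ(2/r₁ − 1/a_t)] = 29.517 km/s.
First burn Δv₁ = |v_p − v₁| = 5.037 km/s.
At r₂, v₂ = √(μ/r₂) = 15.003 km/s.
Transfer-orbit speed at r₂: v_a = √[μ(2/r₂ − 1/a_t)] = 11.087 km/s.
Second burn Δv₂ = |v₂ − v_a| = 3.916 km/s.
Δv = Δv₁ + Δv₂ = 5.037 + 3.916 = 8.953 km/s.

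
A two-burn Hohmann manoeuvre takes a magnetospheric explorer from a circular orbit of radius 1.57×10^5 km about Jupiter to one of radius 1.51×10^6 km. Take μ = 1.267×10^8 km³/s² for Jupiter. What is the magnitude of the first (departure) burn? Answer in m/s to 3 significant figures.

Semi-major axis of the transfer orbit: a_t = (1.570×10^5 + 1.510×10^6)/2 = 8.335×10^5 km.
On the circular orbit at r = 1.570×10^5 km, v_c = √(μ/r) = 28.408 km/s.
Vis-viva on the transfer ellipse at r = 1.570×10^5 km gives v_t = √[μ(2/r − 1/a_t)] = 38.236 km/s.
Δv₁ = |v_t − v_c| = |38.236 − 28.408| = 9.828 km/s.

Δv₁ = 9830 m/s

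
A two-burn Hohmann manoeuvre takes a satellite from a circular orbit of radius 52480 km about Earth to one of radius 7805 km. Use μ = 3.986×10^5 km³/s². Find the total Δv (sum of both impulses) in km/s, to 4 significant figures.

Δv = 3.637 km/s

Transfer-ellipse semi-major axis a_t = (r₁ + r₂)/2 = (52480 + 7805)/2 = 30142.5 km.
At r₁ the circular-orbit speed is v₁ = √(μ/r₁) = 2.756 km/s.
Transfer-orbit speed at r₁ (vis-viva equation): v_a = √[μ(2/r₁ − 1/a_t)] = 1.402 km/s.
First burn Δv₁ = |v_a − v₁| = 1.354 km/s.
Circular speed at r₂: v₂ = √(μ/r₂) = 7.1463 km/s.
Transfer-orbit speed at r₂: v_p = √[μ(2/r₂ − 1/a_t)] = 9.4295 km/s.
Second burn Δv₂ = |v₂ − v_p| = 2.283 km/s.
Δv = Δv₁ + Δv₂ = 1.354 + 2.283 = 3.637 km/s.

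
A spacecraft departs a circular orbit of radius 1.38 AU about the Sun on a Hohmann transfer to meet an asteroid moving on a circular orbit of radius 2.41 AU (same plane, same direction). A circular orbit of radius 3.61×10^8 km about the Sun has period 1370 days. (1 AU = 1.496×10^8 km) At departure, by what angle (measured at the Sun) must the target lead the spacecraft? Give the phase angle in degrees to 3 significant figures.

From Kepler's third law T² = 4π²r³/μ at r = 3.61×10^8 km, T = 1370 days = 1370 × 86400 s = 1.18368×10^8 s: μ = 4π²r³/T² = 1.32560×10^11 km³/s².
In km: r₁ = 1.38 × 1.496×10^8 = 2.06448×10^8 km; r₂ = 2.41 × 1.496×10^8 = 3.60536×10^8 km.
The Hohmann ellipse has a_t = (r₁ + r₂)/2 = 2.83492×10^8 km.
Transfer time t = π√(a_t³/μ) = 4.119×10^7 s.
Target angular speed ω₂ = √(μ/r₂³) = 5.318×10^-8 rad/s.
Angle swept by the target during transfer: ω₂·t = 2.190 rad = 125.5°.
The spacecraft traverses 180° on the transfer ellipse, so the target must lead by 180° − 125.5° = 54.5°.

φ = 54.5°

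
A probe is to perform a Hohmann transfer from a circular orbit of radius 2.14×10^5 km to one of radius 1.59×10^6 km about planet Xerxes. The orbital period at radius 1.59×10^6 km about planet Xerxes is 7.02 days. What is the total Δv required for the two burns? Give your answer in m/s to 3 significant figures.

Δv = 23200 m/s

From Kepler's third law T² = 4π²r³/μ at r = 1.59×10^6 km, T = 7.02 days = 7.02 × 86400 s = 6.06528×10^5 s: μ = 4π²r³/T² = 4.31369×10^8 km³/s².
Semi-major axis of the transfer orbit: a_t = (2.140×10^5 + 1.590×10^6)/2 = 9.020×10^5 km.
At r₁ the circular-orbit speed is v₁ = √(μ/r₁) = 44.90 km/s.
On the transfer ellipse at r₁, vis-viva gives v_p = √[μ(2/r₁ − 1/a_t)] = 59.61 km/s.
First burn Δv₁ = |v_p − v₁| = 14.71 km/s.
At r₂, v₂ = √(μ/r₂) = 16.471 km/s.
Transfer-orbit speed at r₂: v_a = √[μ(2/r₂ − 1/a_t)] = 8.0229 km/s.
Second burn Δv₂ = |v₂ − v_a| = 8.448 km/s.
Total Δv = Δv₁ + Δv₂ = 23.16 km/s.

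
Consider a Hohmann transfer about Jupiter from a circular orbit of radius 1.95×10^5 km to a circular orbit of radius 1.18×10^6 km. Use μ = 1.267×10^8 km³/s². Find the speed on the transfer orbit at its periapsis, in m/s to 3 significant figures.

Transfer-ellipse semi-major axis a_t = (r₁ + r₂)/2 = (1.950×10^5 + 1.180×10^6)/2 = 6.875×10^5 km.
The periapsis of the transfer ellipse is at r = 1.950×10^5 km.
From the vis-viva equation, v = √[μ(2/r − 1/a_t)] = 33.39 km/s.

v = 33400 m/s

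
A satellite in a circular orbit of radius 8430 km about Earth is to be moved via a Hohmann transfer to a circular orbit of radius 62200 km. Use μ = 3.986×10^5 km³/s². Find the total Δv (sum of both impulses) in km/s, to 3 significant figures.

Transfer-ellipse semi-major axis a_t = (r₁ + r₂)/2 = (8430 + 62200)/2 = 35315 km.
Circular speed at r₁: v₁ = √(μ/r₁) = √(3.986×10^5/8430) = 6.87630 km/s.
On the transfer ellipse at r₁, v² = μ(2/r − 1/a) gives v_p = √[μ(2/r₁ − 1/a_t)] = 9.12579 km/s.
First burn Δv₁ = |v_p − v₁| = 2.249 km/s.
At r₂, v₂ = √(μ/r₂) = 2.5315 km/s.
Transfer-orbit speed at r₂: v_a = √[μ(2/r₂ − 1/a_t)] = 1.2368 km/s.
Second burn Δv₂ = |v₂ − v_a| = 1.295 km/s.
Total Δv = Δv₁ + Δv₂ = 3.544 km/s.

Δv = 3.54 km/s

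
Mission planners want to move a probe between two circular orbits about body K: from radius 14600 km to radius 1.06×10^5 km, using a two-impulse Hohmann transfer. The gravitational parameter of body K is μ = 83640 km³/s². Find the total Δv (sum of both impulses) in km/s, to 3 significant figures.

The Hohmann ellipse has a_t = (r₁ + r₂)/2 = 60300 km.
Circular speed at r₁: v₁ = √(μ/r₁) = √(83640/14600) = 2.3935 km/s.
Transfer-orbit speed at r₁ (vis-viva): v_p = √[μ(2/r₁ − 1/a_t)] = 3.1734 km/s.
First burn Δv₁ = |v_p − v₁| = 0.7799 km/s.
At r₂, v₂ = √(μ/r₂) = 0.8883 km/s.
Transfer-orbit speed at r₂: v_a = √[μ(2/r₂ − 1/a_t)] = 0.4371 km/s.
Second burn Δv₂ = |v₂ − v_a| = 0.4512 km/s.
Total Δv = Δv₁ + Δv₂ = 1.231 km/s.

Δv = 1.23 km/s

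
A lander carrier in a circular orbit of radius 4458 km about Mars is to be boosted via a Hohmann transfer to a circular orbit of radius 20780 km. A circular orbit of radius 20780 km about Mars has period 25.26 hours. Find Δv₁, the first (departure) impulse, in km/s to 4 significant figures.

From Kepler's third law T² = 4π²r³/μ at r = 20780 km, T = 25.26 hours = 25.26 × 3600 s = 90936 s: μ = 4π²r³/T² = 42837.6 km³/s².
Transfer-ellipse semi-major axis a_t = (r₁ + r₂)/2 = (4458 + 20780)/2 = 12619 km.
Circular speed at r = 4458 km: v_c = √(μ/r) = 3.100 km/s.
Vis-viva on the transfer ellipse at r = 4458 km gives v_t = √[μ(2/r − 1/a_t)] = 3.978 km/s.
Δv₁ = |v_t − v_c| = |3.978 − 3.100| = 0.8780 km/s.

Δv₁ = 0.8780 km/s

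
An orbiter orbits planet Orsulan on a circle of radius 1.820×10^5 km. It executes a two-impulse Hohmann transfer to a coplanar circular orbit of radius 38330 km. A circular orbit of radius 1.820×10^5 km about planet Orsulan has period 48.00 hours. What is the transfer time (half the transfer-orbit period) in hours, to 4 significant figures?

t = 11.30 hours

From Kepler's third law T² = 4π²r³/μ at r = 1.820×10^5 km, T = 48.00 hours = 48.00 × 3600 s = 1.728×10^5 s: μ = 4π²r³/T² = 7.97052×10^6 km³/s².
Transfer-ellipse semi-major axis a_t = (r₁ + r₂)/2 = (1.820×10^5 + 38330)/2 = 1.10165×10^5 km.
Half the transfer-orbit period gives t = π√(a_t³/μ) = 40690 s.
Converting: 40690 s ÷ 3600 s/hour = 11.30 hours.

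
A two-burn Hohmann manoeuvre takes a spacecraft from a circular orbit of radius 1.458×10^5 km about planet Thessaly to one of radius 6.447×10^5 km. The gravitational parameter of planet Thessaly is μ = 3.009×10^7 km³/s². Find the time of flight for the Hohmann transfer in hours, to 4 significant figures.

The Hohmann ellipse has a_t = (r₁ + r₂)/2 = 3.9525×10^5 km.
By Kepler's third law the transfer-orbit period is T = 2π√(a_t³/μ), so t = T/2 = 1.423×10^5 s.
Converting: 1.423×10^5 s ÷ 3600 s/hour = 39.53 hours.

t = 39.53 hours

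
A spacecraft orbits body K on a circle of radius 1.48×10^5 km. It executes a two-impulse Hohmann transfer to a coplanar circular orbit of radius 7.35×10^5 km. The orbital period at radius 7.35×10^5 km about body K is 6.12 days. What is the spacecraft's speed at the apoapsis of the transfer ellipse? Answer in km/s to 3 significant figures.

v = 5.06 km/s

From Kepler's third law T² = 4π²r³/μ at r = 7.35×10^5 km, T = 6.12 days = 6.12 × 86400 s = 5.28768×10^5 s: μ = 4π²r³/T² = 5.60649×10^7 km³/s².
Transfer-ellipse semi-major axis a_t = (r₁ + r₂)/2 = (1.480×10^5 + 7.350×10^5)/2 = 4.415×10^5 km.
At apoapsis, r = 7.350×10^5 km.
From the vis-viva equation, v = √[μ(2/r − 1/a_t)] = 5.057 km/s.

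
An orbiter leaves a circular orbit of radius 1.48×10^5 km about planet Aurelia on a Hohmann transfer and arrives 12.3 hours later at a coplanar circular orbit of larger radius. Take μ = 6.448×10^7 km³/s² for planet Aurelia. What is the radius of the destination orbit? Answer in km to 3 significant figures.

r₂ = 3.20×10^5 km

Transfer time t = 12.3 hours = 44280 s, and t = π√(a_t³/μ).
So a_t = (μ t²/π²)^(1/3) = (6.448×10^7 × (44280)² / π²)^(1/3) = 2.3398×10^5 km.
Since a_t = (r₁ + r₂)/2, r₂ = 2a_t − r₁ = 2×2.3398×10^5 − 1.480×10^5 = 3.1996×10^5 km.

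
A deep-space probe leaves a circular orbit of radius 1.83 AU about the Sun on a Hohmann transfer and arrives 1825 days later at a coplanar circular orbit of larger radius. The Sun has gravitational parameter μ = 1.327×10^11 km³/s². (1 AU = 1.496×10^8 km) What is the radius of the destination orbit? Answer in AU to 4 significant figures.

r₂ = 7.448 AU

In km: r₁ = 1.83 × 1.496×10^8 = 2.73768×10^8 km.
Transfer time t = 1825 days = 1.5768×10^8 s, and t = π√(a_t³/μ).
So a_t = (μ t²/π²)^(1/3) = (1.327×10^11 × (1.5768×10^8)² / π²)^(1/3) = 6.9402×10^8 km.
Since a_t = (r₁ + r₂)/2, r₂ = 2a_t − r₁ = 2×6.9402×10^8 − 2.73768×10^8 = 1.114272×10^9 km.
In AU: r₂ = 1.114272×10^9 / 1.496×10^8 = 7.448 AU.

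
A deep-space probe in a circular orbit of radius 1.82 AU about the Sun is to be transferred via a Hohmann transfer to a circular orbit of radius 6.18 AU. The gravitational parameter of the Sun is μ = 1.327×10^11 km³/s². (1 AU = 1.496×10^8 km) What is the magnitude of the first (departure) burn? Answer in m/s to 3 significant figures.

In km: r₁ = 1.82 × 1.496×10^8 = 2.72272×10^8 km; r₂ = 6.18 × 1.496×10^8 = 9.24528×10^8 km.
Semi-major axis of the transfer orbit: a_t = (2.72272×10^8 + 9.24528×10^8)/2 = 5.984×10^8 km.
On the circular orbit at r = 2.72272×10^8 km, v_c = √(μ/r) = 22.077 km/s.
Transfer-orbit speed at the same r (vis-viva, a = a_t): v_t = √[μ(2/r − 1/a_t)] = 27.441 km/s.
Δv₁ = |v_t − v_c| = |27.441 − 22.077| = 5.364 km/s.

Δv₁ = 5360 m/s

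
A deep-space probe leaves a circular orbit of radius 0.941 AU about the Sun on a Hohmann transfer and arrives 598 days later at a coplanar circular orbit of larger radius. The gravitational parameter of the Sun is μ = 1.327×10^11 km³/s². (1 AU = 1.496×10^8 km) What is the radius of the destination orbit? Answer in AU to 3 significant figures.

r₂ = 3.47 AU

In km: r₁ = 0.941 × 1.496×10^8 = 1.407736×10^8 km.
Transfer time t = 598 days = 5.16672×10^7 s, and t = π√(a_t³/μ).
So a_t = (μ t²/π²)^(1/3) = (1.327×10^11 × (5.16672×10^7)² / π²)^(1/3) = 3.2986×10^8 km.
Since a_t = (r₁ + r₂)/2, r₂ = 2a_t − r₁ = 2×3.2986×10^8 − 1.407736×10^8 = 5.189464×10^8 km.
In AU: r₂ = 5.189464×10^8 / 1.496×10^8 = 3.47 AU.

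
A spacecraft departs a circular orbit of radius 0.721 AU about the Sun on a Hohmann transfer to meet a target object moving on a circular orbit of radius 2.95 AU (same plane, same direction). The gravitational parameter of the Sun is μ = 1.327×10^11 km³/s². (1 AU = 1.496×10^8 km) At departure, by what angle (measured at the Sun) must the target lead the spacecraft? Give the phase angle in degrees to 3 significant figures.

In km: r₁ = 0.721 × 1.496×10^8 = 1.078616×10^8 km; r₂ = 2.95 × 1.496×10^8 = 4.4132×10^8 km.
Transfer-ellipse semi-major axis a_t = (r₁ + r₂)/2 = (1.078616×10^8 + 4.4132×10^8)/2 = 2.745908×10^8 km.
The half-period of the transfer ellipse is t = π√(a_t³/μ) = 3.9241×10^7 s.
The target's mean motion on its circular orbit is ω₂ = √(μ/r₂³) = 3.9292×10^-8 rad/s.
Angle swept by the target during transfer: ω₂·t = 1.5419 rad = 88.34°.
Arrival is 180° from departure on the ellipse, so φ = 180° − 88.34° = 91.7°.

φ = 91.7°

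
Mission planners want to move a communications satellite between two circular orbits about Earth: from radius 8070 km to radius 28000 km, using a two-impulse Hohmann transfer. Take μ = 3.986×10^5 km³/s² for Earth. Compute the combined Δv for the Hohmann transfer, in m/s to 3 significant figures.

Semi-major axis of the transfer orbit: a_t = (8070 + 28000)/2 = 18035 km.
At r₁ the circular-orbit speed is v₁ = √(μ/r₁) = 7.028 km/s.
On the transfer ellipse at r₁, v² = μ(2/r − 1/a) gives v_p = √[μ(2/r₁ − 1/a_t)] = 8.757 km/s.
First burn Δv₁ = |v_p − v₁| = 1.729 km/s.
At r₂, v₂ = √(μ/r₂) = 3.773 km/s.
Transfer-orbit speed at r₂: v_a = √[μ(2/r₂ − 1/a_t)] = 2.524 km/s.
Second burn Δv₂ = |v₂ − v_a| = 1.249 km/s.
Total Δv = Δv₁ + Δv₂ = 2.978 km/s.

Δv = 2980 m/s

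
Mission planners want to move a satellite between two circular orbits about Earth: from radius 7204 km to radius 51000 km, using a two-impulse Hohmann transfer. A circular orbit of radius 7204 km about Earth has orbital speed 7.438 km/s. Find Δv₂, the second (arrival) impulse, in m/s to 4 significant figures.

From the circular-orbit relation v² = μ/r at r = 7204 km: μ = v²r = (7.438)² × 7204 = 3.98553×10^5 km³/s².
Semi-major axis of the transfer orbit: a_t = (7204 + 51000)/2 = 29102 km.
Circular speed at r = 51000 km: v_c = √(μ/r) = 2.7955 km/s.
Vis-viva on the transfer ellipse at r = 51000 km gives v_t = √[μ(2/r − 1/a_t)] = 1.3909 km/s.
Δv₂ = |v_t − v_c| = |1.3909 − 2.7955| = 1.405 km/s.

Δv₂ = 1405 m/s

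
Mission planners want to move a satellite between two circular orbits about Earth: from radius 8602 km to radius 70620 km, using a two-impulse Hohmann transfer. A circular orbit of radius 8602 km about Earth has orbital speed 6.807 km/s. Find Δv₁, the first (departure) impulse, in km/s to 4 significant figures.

Δv₁ = 2.282 km/s

From the circular-orbit relation v² = μ/r at r = 8602 km: μ = v²r = (6.807)² × 8602 = 3.98576×10^5 km³/s².
Semi-major axis of the transfer orbit: a_t = (8602 + 70620)/2 = 39611 km.
On the circular orbit at r = 8602 km, v_c = √(μ/r) = 6.807 km/s.
Transfer-orbit speed at the same r (vis-viva, a = a_t): v_t = √[μ(2/r − 1/a_t)] = 9.089 km/s.
Δv₁ = |v_t − v_c| = |9.089 − 6.807| = 2.282 km/s.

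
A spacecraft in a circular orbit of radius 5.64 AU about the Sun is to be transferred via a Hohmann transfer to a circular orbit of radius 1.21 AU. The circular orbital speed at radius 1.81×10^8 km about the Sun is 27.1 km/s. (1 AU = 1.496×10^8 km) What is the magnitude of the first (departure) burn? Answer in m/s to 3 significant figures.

Δv₁ = 5090 m/s

From the circular-orbit relation v² = μ/r at r = 1.81×10^8 km: μ = v²r = (27.1)² × 1.81×10^8 = 1.32928×10^11 km³/s².
In km: r₁ = 5.64 × 1.496×10^8 = 8.43744×10^8 km; r₂ = 1.21 × 1.496×10^8 = 1.81016×10^8 km.
The Hohmann ellipse has a_t = (r₁ + r₂)/2 = 5.1238×10^8 km.
Circular speed at r = 8.43744×10^8 km: v_c = √(μ/r) = 12.5517 km/s.
Vis-viva on the transfer ellipse at r = 8.43744×10^8 km gives v_t = √[μ(2/r − 1/a_t)] = 7.46046 km/s.
Δv₁ = |v_t − v_c| = |7.46046 − 12.5517| = 5.091 km/s.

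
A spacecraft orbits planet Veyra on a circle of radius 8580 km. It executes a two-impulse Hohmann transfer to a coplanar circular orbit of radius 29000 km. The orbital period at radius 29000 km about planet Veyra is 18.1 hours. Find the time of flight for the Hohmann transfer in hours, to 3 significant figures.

t = 4.72 hours

From Kepler's third law T² = 4π²r³/μ at r = 29000 km, T = 18.1 hours = 18.1 × 3600 s = 65160 s: μ = 4π²r³/T² = 2.26773×10^5 km³/s².
Semi-major axis of the transfer orbit: a_t = (8580 + 29000)/2 = 18790 km.
Transfer time t = π√(a_t³/μ) = π√((18790)³ / 2.26773×10^5) = 16990 s.
Converting: 16990 s ÷ 3600 s/hour = 4.72 hours.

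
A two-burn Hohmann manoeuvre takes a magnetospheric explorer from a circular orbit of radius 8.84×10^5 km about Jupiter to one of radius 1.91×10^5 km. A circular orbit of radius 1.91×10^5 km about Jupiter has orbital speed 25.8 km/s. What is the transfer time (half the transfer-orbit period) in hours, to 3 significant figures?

From the circular-orbit relation v² = μ/r at r = 1.91×10^5 km: μ = v²r = (25.8)² × 1.91×10^5 = 1.27137×10^8 km³/s².
Transfer-ellipse semi-major axis a_t = (r₁ + r₂)/2 = (8.840×10^5 + 1.910×10^5)/2 = 5.375×10^5 km.
Transfer time t = π√(a_t³/μ) = π√((5.375×10^5)³ / 1.27137×10^8) = 1.098×10^5 s.
Converting: 1.098×10^5 s ÷ 3600 s/hour = 30.5 hours.

t = 30.5 hours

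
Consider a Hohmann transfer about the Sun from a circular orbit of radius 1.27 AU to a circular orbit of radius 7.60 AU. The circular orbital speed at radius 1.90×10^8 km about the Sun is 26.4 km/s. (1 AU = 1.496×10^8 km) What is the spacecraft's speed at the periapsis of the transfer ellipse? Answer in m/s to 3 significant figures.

v = 34600 m/s

From the circular-orbit relation v² = μ/r at r = 1.90×10^8 km: μ = v²r = (26.4)² × 1.90×10^8 = 1.32422×10^11 km³/s².
In km: r₁ = 1.27 × 1.496×10^8 = 1.89992×10^8 km; r₂ = 7.60 × 1.496×10^8 = 1.13696×10^9 km.
Transfer-ellipse semi-major axis a_t = (r₁ + r₂)/2 = (1.89992×10^8 + 1.13696×10^9)/2 = 6.63476×10^8 km.
The periapsis of the transfer ellipse is at r = 1.89992×10^8 km.
From the vis-viva equation, v = √[μ(2/r − 1/a_t)] = 34.56 km/s.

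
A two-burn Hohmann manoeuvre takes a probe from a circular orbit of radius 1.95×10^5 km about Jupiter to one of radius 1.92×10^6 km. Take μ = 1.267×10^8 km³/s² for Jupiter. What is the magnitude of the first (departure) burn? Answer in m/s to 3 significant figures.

Δv₁ = 8860 m/s

The Hohmann ellipse has a_t = (r₁ + r₂)/2 = 1.0575×10^6 km.
On the circular orbit at r = 1.950×10^5 km, v_c = √(μ/r) = 25.490 km/s.
Vis-viva on the transfer ellipse at r = 1.950×10^5 km gives v_t = √[μ(2/r − 1/a_t)] = 34.346 km/s.
Δv₁ = |v_t − v_c| = |34.346 − 25.490| = 8.856 km/s.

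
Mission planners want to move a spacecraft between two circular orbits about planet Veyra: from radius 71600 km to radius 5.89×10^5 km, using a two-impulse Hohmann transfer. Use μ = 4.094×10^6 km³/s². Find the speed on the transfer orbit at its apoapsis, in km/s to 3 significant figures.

v = 1.23 km/s

Transfer-ellipse semi-major axis a_t = (r₁ + r₂)/2 = (71600 + 5.890×10^5)/2 = 3.303×10^5 km.
At apoapsis, r = 5.890×10^5 km.
Vis-viva: v = √[μ(2/r − 1/a_t)] = √[4.094×10^6 × (2/5.890×10^5 − 1/3.303×10^5)] = 1.227 km/s.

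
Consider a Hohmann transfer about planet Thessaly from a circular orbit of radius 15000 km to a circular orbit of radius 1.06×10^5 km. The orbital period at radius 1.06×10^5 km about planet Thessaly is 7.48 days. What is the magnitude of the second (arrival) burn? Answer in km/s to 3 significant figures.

Δv₂ = 0.517 km/s

From Kepler's third law T² = 4π²r³/μ at r = 1.06×10^5 km, T = 7.48 days = 7.48 × 86400 s = 6.46272×10^5 s: μ = 4π²r³/T² = 1.12576×10^5 km³/s².
The Hohmann ellipse has a_t = (r₁ + r₂)/2 = 60500 km.
Circular speed at r = 1.060×10^5 km: v_c = √(μ/r) = 1.03055 km/s.
Vis-viva on the transfer ellipse at r = 1.060×10^5 km gives v_t = √[μ(2/r − 1/a_t)] = 0.513143 km/s.
Δv₂ = |v_t − v_c| = |0.513143 − 1.03055| = 0.5174 km/s.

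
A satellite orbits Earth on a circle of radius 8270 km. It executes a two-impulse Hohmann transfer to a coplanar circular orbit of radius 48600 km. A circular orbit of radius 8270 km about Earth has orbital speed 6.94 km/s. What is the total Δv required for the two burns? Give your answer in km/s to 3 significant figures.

From the circular-orbit relation v² = μ/r at r = 8270 km: μ = v²r = (6.94)² × 8270 = 3.98313×10^5 km³/s².
The Hohmann ellipse has a_t = (r₁ + r₂)/2 = 28435 km.
Circular speed at r₁: v₁ = √(μ/r₁) = √(3.98313×10^5/8270) = 6.940 km/s.
On the transfer ellipse at r₁, vis-viva equation gives v_p = √[μ(2/r₁ − 1/a_t)] = 9.073 km/s.
First burn Δv₁ = |v_p − v₁| = 2.133 km/s.
At r₂, v₂ = √(μ/r₂) = 2.863 km/s.
Transfer-orbit speed at r₂: v_a = √[μ(2/r₂ − 1/a_t)] = 1.544 km/s.
Second burn Δv₂ = |v₂ − v_a| = 1.319 km/s.
Total Δv = Δv₁ + Δv₂ = 3.452 km/s.

Δv = 3.45 km/s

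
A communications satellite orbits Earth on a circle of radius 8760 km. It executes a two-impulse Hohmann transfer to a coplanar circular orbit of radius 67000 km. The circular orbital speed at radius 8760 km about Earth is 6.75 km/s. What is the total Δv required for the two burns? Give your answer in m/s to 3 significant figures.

Δv = 3490 m/s

From the circular-orbit relation v² = μ/r at r = 8760 km: μ = v²r = (6.75)² × 8760 = 3.99128×10^5 km³/s².
Semi-major axis of the transfer orbit: a_t = (8760 + 67000)/2 = 37880 km.
At r₁ the circular-orbit speed is v₁ = √(μ/r₁) = 6.750 km/s.
On the transfer ellipse at r₁, v² = μ(2/r − 1/a) gives v_p = √[μ(2/r₁ − 1/a_t)] = 8.977 km/s.
First burn Δv₁ = |v_p − v₁| = 2.227 km/s.
Circular speed at r₂: v₂ = √(μ/r₂) = 2.441 km/s.
Transfer-orbit speed at r₂: v_a = √[μ(2/r₂ − 1/a_t)] = 1.174 km/s.
Second burn Δv₂ = |v₂ − v_a| = 1.267 km/s.
Total Δv = Δv₁ + Δv₂ = 3.494 km/s.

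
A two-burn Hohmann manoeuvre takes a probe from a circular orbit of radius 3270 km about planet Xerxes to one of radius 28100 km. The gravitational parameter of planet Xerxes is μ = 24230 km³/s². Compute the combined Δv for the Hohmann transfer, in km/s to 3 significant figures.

Δv = 1.43 km/s

Transfer-ellipse semi-major axis a_t = (r₁ + r₂)/2 = (3270 + 28100)/2 = 15685 km.
Circular speed at r₁: v₁ = √(μ/r₁) = √(24230/3270) = 2.7221 km/s.
Transfer-orbit speed at r₁ (vis-viva): v_p = √[μ(2/r₁ − 1/a_t)] = 3.6435 km/s.
First burn Δv₁ = |v_p − v₁| = 0.9214 km/s.
Circular speed at r₂: v₂ = √(μ/r₂) = 0.9286 km/s.
Transfer-orbit speed at r₂: v_a = √[μ(2/r₂ − 1/a_t)] = 0.4240 km/s.
Second burn Δv₂ = |v₂ − v_a| = 0.5046 km/s.
Δv = Δv₁ + Δv₂ = 0.9214 + 0.5046 = 1.426 km/s.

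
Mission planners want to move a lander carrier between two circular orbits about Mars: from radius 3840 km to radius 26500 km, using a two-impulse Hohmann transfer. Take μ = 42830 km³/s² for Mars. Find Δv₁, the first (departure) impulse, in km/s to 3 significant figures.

Δv₁ = 1.07 km/s

The Hohmann ellipse has a_t = (r₁ + r₂)/2 = 15170 km.
On the circular orbit at r = 3840 km, v_c = √(μ/r) = 3.340 km/s.
Vis-viva on the transfer ellipse at r = 3840 km gives v_t = √[μ(2/r − 1/a_t)] = 4.414 km/s.
Δv₁ = |v_t − v_c| = |4.414 − 3.340| = 1.074 km/s.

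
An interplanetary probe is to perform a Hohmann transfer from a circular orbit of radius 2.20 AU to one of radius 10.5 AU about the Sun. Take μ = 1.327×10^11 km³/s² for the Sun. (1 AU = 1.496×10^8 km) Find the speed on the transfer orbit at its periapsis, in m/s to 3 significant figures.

v = 25800 m/s

In km: r₁ = 2.20 × 1.496×10^8 = 3.2912×10^8 km; r₂ = 10.5 × 1.496×10^8 = 1.5708×10^9 km.
The Hohmann ellipse has a_t = (r₁ + r₂)/2 = 9.4996×10^8 km.
At periapsis, r = 3.2912×10^8 km.
Applying v² = μ(2/r − 1/a_t): v = 25.82 km/s.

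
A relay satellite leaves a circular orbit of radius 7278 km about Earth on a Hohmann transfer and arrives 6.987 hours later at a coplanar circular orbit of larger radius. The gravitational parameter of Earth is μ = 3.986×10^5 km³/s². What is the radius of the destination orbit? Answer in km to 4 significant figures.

Transfer time t = 6.987 hours = 25153.2 s, and t = π√(a_t³/μ).
So a_t = (μ t²/π²)^(1/3) = (3.986×10^5 × (25153.2)² / π²)^(1/3) = 29454 km.
Since a_t = (r₁ + r₂)/2, r₂ = 2a_t − r₁ = 2×29454 − 7278 = 51630 km.

r₂ = 51630 km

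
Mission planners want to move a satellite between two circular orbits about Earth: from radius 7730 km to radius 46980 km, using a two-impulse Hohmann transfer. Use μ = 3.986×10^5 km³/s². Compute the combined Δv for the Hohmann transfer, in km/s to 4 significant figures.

Δv = 3.594 km/s

The Hohmann ellipse has a_t = (r₁ + r₂)/2 = 27355 km.
At r₁ the circular-orbit speed is v₁ = √(μ/r₁) = 7.181 km/s.
Transfer-orbit speed at r₁ (vis-viva): v_p = √[μ(2/r₁ − 1/a_t)] = 9.411 km/s.
First burn Δv₁ = |v_p − v₁| = 2.230 km/s.
At r₂, v₂ = √(μ/r₂) = 2.9128 km/s.
Transfer-orbit speed at r₂: v_a = √[μ(2/r₂ − 1/a_t)] = 1.5484 km/s.
Second burn Δv₂ = |v₂ − v_a| = 1.364 km/s.
Total Δv = Δv₁ + Δv₂ = 3.594 km/s.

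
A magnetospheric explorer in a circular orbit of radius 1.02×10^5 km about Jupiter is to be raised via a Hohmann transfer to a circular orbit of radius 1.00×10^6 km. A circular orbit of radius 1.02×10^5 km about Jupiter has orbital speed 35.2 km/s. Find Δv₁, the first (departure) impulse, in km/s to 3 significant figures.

From the circular-orbit relation v² = μ/r at r = 1.02×10^5 km: μ = v²r = (35.2)² × 1.02×10^5 = 1.26382×10^8 km³/s².
The Hohmann ellipse has a_t = (r₁ + r₂)/2 = 5.510×10^5 km.
On the circular orbit at r = 1.020×10^5 km, v_c = √(μ/r) = 35.20 km/s.
Transfer-orbit speed at the same r (vis-viva, a = a_t): v_t = √[μ(2/r − 1/a_t)] = 47.42 km/s.
Δv₁ = |v_t − v_c| = |47.42 − 35.20| = 12.22 km/s.

Δv₁ = 12.2 km/s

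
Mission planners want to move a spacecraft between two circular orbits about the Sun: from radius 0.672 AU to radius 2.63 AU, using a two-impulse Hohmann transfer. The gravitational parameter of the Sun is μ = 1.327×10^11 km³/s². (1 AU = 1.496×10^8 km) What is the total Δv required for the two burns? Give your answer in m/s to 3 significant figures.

Δv = 16200 m/s

In km: r₁ = 0.672 × 1.496×10^8 = 1.005312×10^8 km; r₂ = 2.63 × 1.496×10^8 = 3.93448×10^8 km.
The Hohmann ellipse has a_t = (r₁ + r₂)/2 = 2.469896×10^8 km.
Circular speed at r₁: v₁ = √(μ/r₁) = √(1.327×10^11/1.005312×10^8) = 36.3316 km/s.
Transfer-orbit speed at r₁ (vis-viva): v_p = √[μ(2/r₁ − 1/a_t)] = 45.8553 km/s.
First burn Δv₁ = |v_p − v₁| = 9.524 km/s.
Circular speed at r₂: v₂ = √(μ/r₂) = 18.365 km/s.
Transfer-orbit speed at r₂: v_a = √[μ(2/r₂ − 1/a_t)] = 11.717 km/s.
Second burn Δv₂ = |v₂ − v_a| = 6.648 km/s.
Total Δv = Δv₁ + Δv₂ = 16.17 km/s.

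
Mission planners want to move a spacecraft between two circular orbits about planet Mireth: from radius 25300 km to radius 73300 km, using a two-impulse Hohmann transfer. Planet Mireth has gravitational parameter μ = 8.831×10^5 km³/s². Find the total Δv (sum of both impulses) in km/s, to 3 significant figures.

Transfer-ellipse semi-major axis a_t = (r₁ + r₂)/2 = (25300 + 73300)/2 = 49300 km.
Circular speed at r₁: v₁ = √(μ/r₁) = √(8.831×10^5/25300) = 5.9081 km/s.
Transfer-orbit speed at r₁ (vis-viva): v_p = √[μ(2/r₁ − 1/a_t)] = 7.2040 km/s.
First burn Δv₁ = |v_p − v₁| = 1.2959 km/s.
At r₂, v₂ = √(μ/r₂) = 3.47099 km/s.
Transfer-orbit speed at r₂: v_a = √[μ(2/r₂ − 1/a_t)] = 2.48651 km/s.
Second burn Δv₂ = |v₂ − v_a| = 0.98448 km/s.
Δv = Δv₁ + Δv₂ = 1.2959 + 0.98448 = 2.280 km/s.

Δv = 2.28 km/s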